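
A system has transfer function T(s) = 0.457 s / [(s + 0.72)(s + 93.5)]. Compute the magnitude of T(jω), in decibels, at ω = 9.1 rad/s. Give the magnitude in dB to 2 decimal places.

-46.29 dB

|j9.1| = 9.1
|j9.1 + 0.72| = √(9.1² + 0.72²) = 9.128
|j9.1 + 93.5| = √(9.1² + 93.5²) = 93.94
|T(j9.1)| = 0.457 × 9.1 / (9.128 × 93.94) = 0.0048496
20 log₁₀(0.0048496) = -46.286 dB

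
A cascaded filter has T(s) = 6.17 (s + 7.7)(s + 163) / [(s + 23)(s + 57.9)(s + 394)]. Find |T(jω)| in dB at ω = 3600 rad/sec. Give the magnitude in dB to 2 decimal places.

|j3600 + 7.7| = √(3600² + 7.7²) = 3600
|j3600 + 163| = √(3600² + 163²) = 3604
|j3600 + 23| = √(3600² + 23²) = 3600
|j3600 + 57.9| = √(3600² + 57.9²) = 3600
|j3600 + 394| = √(3600² + 394²) = 3621
|T(j3600)| = 6.17 × 3600 × 3604 / (3600 × 3600 × 3621) = 0.0017052
20 log₁₀(0.0017052) = -55.364 dB

-55.36 dB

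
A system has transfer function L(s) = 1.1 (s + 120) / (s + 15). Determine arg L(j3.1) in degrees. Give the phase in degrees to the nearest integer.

∠(j3.1 + 120) = arctan(3.1/120) = 1.48°
∠(j3.1 + 15) = arctan(3.1/15) = 11.68°
∠L(j3.1) = 1.48° − 11.68° = -10.20°

-10°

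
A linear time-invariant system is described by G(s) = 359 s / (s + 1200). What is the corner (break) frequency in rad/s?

1200 rad/s

The single real pole at s = −1200 gives a corner at ω = 1200 rad/s.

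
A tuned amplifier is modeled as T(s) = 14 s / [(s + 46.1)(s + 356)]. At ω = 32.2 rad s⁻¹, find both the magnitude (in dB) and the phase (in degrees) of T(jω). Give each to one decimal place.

|T| = -33.0 dB, ∠T = 49.9 deg

|j32.2| = 32.2
|j32.2 + 46.1| = √(32.2² + 46.1²) = 56.23
|j32.2 + 356| = √(32.2² + 356²) = 357.5
|T(j32.2)| = 14 × 32.2 / (56.23 × 357.5) = 0.022427
20 log₁₀(0.022427) = -32.98 dB
∠(j32.2) = 90.00°
∠(j32.2 + 46.1) = arctan(32.2/46.1) = 34.93°
∠(j32.2 + 356) = arctan(32.2/356) = 5.17°
∠T(j32.2) = 90.00° − (34.93° + 5.17°) = 49.90°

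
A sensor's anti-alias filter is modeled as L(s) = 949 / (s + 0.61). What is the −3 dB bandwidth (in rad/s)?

For a single-pole low-pass, the −3 dB point is at the pole: ω = 0.61 rad/s.

0.61 rad/s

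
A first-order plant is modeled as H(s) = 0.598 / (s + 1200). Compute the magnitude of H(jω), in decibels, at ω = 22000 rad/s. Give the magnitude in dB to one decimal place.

-91.3 dB

|j22000 + 1200| = √(22000² + 1200²) = 2.203e+04
|H(j22000)| = 0.598 / 2.203e+04 = 2.7141e-05
20 log₁₀(2.7141e-05) = -91.33 dB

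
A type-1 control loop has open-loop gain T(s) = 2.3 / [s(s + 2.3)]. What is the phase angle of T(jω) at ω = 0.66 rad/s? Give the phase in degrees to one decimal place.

∠(j0.66 + 2.3) = arctan(0.66/2.3) = 16.01°
∠(j0.66) = 90.00°
∠T(j0.66) = − (16.01° + 90.00°) = -106.01°

-106.0°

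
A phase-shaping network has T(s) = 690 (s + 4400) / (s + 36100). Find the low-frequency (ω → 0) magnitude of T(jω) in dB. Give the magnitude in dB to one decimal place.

T(0) = 690 × 4400 / 36100 = 84.1
20 log₁₀(84.1) = 38.50 dB

38.5 dB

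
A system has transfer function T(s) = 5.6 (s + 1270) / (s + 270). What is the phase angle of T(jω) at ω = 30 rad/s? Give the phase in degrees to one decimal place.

∠(j30 + 1270) = arctan(30/1270) = 1.35°
∠(j30 + 270) = arctan(30/270) = 6.34°
∠T(j30) = 1.35° − 6.34° = -4.99°

-5.0°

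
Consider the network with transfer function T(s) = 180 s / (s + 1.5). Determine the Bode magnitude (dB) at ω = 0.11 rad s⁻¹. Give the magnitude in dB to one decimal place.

22.4 dB

|j0.11| = 0.11
|j0.11 + 1.5| = √(0.11² + 1.5²) = 1.504
|T(j0.11)| = 180 × 0.11 / 1.504 = 13.165
20 log₁₀(13.165) = 22.39 dB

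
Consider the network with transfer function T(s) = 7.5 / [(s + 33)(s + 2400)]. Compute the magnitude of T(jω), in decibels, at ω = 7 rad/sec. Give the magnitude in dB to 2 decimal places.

-80.66 dB

|j7 + 33| = √(7² + 33²) = 33.73
|j7 + 2400| = √(7² + 2400²) = 2400
|T(j7)| = 7.5 / (33.73 × 2400) = 9.2635e-05
20 log₁₀(9.2635e-05) = -80.664 dB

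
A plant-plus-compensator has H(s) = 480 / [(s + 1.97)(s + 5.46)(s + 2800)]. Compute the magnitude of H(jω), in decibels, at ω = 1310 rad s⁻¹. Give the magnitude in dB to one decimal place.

|j1310 + 1.97| = √(1310² + 1.97²) = 1310
|j1310 + 5.46| = √(1310² + 5.46²) = 1310
|j1310 + 2800| = √(1310² + 2800²) = 3091
|H(j1310)| = 480 / (1310 × 1310 × 3091) = 9.048e-08
20 log₁₀(9.048e-08) = -140.87 dB

-140.9 dB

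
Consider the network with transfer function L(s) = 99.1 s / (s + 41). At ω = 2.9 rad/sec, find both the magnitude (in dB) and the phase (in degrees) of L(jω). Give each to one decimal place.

|L| = 16.9 dB, ∠L = 86.0°

|j2.9| = 2.9
|j2.9 + 41| = √(2.9² + 41²) = 41.1
|L(j2.9)| = 99.1 × 2.9 / 41.1 = 6.992
20 log₁₀(6.992) = 16.89 dB
∠(j2.9) = 90.00°
∠(j2.9 + 41) = arctan(2.9/41) = 4.05°
∠L(j2.9) = 90.00° − 4.05° = 85.95°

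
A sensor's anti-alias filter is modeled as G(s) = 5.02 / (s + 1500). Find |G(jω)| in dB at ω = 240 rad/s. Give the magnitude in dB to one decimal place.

-49.6 dB

|j240 + 1500| = √(240² + 1500²) = 1519
|G(j240)| = 5.02 / 1519 = 0.0033046
20 log₁₀(0.0033046) = -49.62 dB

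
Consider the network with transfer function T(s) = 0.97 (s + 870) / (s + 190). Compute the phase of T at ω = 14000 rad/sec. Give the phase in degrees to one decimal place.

∠(j14000 + 870) = arctan(14000/870) = 86.44°
∠(j14000 + 190) = arctan(14000/190) = 89.22°
∠T(j14000) = 86.44° − 89.22° = -2.78°

-2.8°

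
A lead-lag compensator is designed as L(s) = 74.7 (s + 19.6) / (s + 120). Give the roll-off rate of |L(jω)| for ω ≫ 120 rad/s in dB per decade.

0 dB/decade

With 1 zero and 1 pole, the high-frequency asymptotic slope is 20 × (1 − 1) = 0 dB/decade.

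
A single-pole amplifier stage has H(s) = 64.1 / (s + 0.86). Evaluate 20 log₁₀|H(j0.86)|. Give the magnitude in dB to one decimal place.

|j0.86 + 0.86| = √(0.86² + 0.86²) = 1.216
|H(j0.86)| = 64.1 / 1.216 = 52.704
20 log₁₀(52.704) = 34.44 dB

34.4 dB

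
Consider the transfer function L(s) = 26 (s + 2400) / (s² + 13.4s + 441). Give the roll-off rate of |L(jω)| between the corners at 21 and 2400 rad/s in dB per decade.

In this band the factors already past their corner are: complex pole pair at ωₙ ≈ 21; net slope = -40 dB/decade.

-40 dB/decade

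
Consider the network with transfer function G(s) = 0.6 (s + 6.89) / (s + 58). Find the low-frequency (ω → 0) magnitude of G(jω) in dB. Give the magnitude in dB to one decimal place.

G(0) = 0.6 × 6.89 / 58 = 0.071276
20 log₁₀(0.071276) = -22.94 dB

-22.9 dB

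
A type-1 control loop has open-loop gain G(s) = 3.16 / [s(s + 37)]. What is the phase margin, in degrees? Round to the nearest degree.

Gain crossover: |G(jω)| = 1 at ω ≈ 0.0854 rad/s.
∠G(j0.0854) = −90° − arctan(0.0854/37) ≈ -90.13°
PM = 180° + (-90.13°) = 89.87°

90°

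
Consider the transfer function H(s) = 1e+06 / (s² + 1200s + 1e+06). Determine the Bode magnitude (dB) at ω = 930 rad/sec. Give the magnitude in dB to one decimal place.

|(j930)² + 1200(j930) + 1e+06| = |1.351e+05 + j1.116e+06| = 1.124e+06
|H(j930)| = 1e+06 / 1.124e+06 = 0.88956
20 log₁₀(0.88956) = -1.02 dB

-1.0 dB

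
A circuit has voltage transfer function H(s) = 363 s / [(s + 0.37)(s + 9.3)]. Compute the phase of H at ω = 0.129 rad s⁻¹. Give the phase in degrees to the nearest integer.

∠(j0.129) = 90.00°
∠(j0.129 + 0.37) = arctan(0.129/0.37) = 19.22°
∠(j0.129 + 9.3) = arctan(0.129/9.3) = 0.79°
∠H(j0.129) = 90.00° − (19.22° + 0.79°) = 69.98°

70°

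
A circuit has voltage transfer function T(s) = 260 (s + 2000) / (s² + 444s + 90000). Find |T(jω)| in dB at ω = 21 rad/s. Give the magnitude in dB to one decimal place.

15.2 dB

|j21 + 2000| = √(21² + 2000²) = 2000
|(j21)² + 444(j21) + 90000| = |89559 + j9324| = 9.004e+04
|T(j21)| = 260 × 2000 / 9.004e+04 = 5.7753
20 log₁₀(5.7753) = 15.23 dB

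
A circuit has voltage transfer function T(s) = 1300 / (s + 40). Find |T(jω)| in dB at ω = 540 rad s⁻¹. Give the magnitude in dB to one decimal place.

|j540 + 40| = √(540² + 40²) = 541.5
|T(j540)| = 1300 / 541.5 = 2.4008
20 log₁₀(2.4008) = 7.61 dB

7.6 dB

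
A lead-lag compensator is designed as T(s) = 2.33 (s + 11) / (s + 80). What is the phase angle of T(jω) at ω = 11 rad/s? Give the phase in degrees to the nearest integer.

∠(j11 + 11) = arctan(11/11) = 45.00°
∠(j11 + 80) = arctan(11/80) = 7.83°
∠T(j11) = 45.00° − 7.83° = 37.17°

37°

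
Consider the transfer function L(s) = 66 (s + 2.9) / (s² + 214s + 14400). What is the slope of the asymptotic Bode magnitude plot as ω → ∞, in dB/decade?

-20 dB/decade

With 1 zero and 2 poles, the high-frequency asymptotic slope is 20 × (1 − 2) = -20 dB/decade.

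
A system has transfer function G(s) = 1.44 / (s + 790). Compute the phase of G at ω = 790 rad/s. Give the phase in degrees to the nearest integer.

-45°

∠(j790 + 790) = arctan(790/790) = 45.00°
∠G(j790) = −45.00° = -45.00°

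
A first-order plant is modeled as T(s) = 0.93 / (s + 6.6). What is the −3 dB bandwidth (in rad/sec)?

For a single-pole low-pass, the −3 dB point is at the pole: ω = 6.6 rad/sec.

6.6 rad/sec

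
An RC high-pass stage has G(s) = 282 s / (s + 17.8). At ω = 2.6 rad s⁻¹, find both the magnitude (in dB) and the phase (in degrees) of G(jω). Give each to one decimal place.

|G| = 32.2 dB, ∠G = 81.7°

|j2.6| = 2.6
|j2.6 + 17.8| = √(2.6² + 17.8²) = 17.99
|G(j2.6)| = 282 × 2.6 / 17.99 = 40.759
20 log₁₀(40.759) = 32.20 dB
∠(j2.6) = 90.00°
∠(j2.6 + 17.8) = arctan(2.6/17.8) = 8.31°
∠G(j2.6) = 90.00° − 8.31° = 81.69°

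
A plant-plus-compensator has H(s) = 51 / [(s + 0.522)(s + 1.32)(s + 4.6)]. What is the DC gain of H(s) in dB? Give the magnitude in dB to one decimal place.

24.1 dB

H(0) = 51 / (0.522 × 1.32 × 4.6) = 16.09
20 log₁₀(16.09) = 24.13 dB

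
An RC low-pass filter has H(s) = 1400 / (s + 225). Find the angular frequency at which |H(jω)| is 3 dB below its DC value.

225 rad/sec

For a single-pole low-pass, the −3 dB point is at the pole: ω = 225 rad/sec.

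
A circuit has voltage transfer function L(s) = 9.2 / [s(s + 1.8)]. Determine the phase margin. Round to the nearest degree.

33 deg

Gain crossover: |L(jω)| = 1 at ω ≈ 2.78 rad/sec.
∠L(j2.78) = −90° − arctan(2.78/1.8) ≈ -147.07°
PM = 180° + (-147.07°) = 32.93°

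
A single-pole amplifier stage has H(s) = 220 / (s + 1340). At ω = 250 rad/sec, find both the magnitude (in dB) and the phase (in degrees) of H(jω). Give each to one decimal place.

|j250 + 1340| = √(250² + 1340²) = 1363
|H(j250)| = 220 / 1363 = 0.16139
20 log₁₀(0.16139) = -15.84 dB
∠(j250 + 1340) = arctan(250/1340) = 10.57°
∠H(j250) = −10.57° = -10.57°

|H| = -15.8 dB, ∠H = -10.6°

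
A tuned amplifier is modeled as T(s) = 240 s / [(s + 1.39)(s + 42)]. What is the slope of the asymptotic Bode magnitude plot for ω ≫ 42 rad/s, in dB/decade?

-20 dB/decade

With 1 zero and 2 poles, the high-frequency asymptotic slope is 20 × (1 − 2) = -20 dB/decade.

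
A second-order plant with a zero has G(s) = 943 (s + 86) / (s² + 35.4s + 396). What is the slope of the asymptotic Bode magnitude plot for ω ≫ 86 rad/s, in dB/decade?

With 1 zero and 2 poles, the high-frequency asymptotic slope is 20 × (1 − 2) = -20 dB/decade.

-20 dB/decade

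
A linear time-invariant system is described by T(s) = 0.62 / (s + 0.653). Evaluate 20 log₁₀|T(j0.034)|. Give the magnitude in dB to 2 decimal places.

-0.46 dB

|j0.034 + 0.653| = √(0.034² + 0.653²) = 0.6539
|T(j0.034)| = 0.62 / 0.6539 = 0.94818
20 log₁₀(0.94818) = -0.462 dB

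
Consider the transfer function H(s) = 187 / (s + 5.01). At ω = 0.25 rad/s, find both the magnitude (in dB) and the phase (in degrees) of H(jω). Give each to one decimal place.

|H| = 31.4 dB, ∠H = -2.9°

|j0.25 + 5.01| = √(0.25² + 5.01²) = 5.016
|H(j0.25)| = 187 / 5.016 = 37.279
20 log₁₀(37.279) = 31.43 dB
∠(j0.25 + 5.01) = arctan(0.25/5.01) = 2.86°
∠H(j0.25) = −2.86° = -2.86°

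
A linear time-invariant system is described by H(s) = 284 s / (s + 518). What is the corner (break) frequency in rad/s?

518 rad/s

The single real pole at s = −518 gives a corner at ω = 518 rad/s.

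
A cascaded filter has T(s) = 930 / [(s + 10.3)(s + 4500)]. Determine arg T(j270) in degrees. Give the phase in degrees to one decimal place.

∠(j270 + 10.3) = arctan(270/10.3) = 87.82°
∠(j270 + 4500) = arctan(270/4500) = 3.43°
∠T(j270) = − (87.82° + 3.43°) = -91.25°

-91.2°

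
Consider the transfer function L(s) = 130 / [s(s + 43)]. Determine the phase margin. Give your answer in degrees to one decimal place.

86.0°

Gain crossover: |L(jω)| = 1 at ω ≈ 3.02 rad/s.
∠L(j3.02) = −90° − arctan(3.02/43) ≈ -94.01°
PM = 180° + (-94.01°) = 85.99°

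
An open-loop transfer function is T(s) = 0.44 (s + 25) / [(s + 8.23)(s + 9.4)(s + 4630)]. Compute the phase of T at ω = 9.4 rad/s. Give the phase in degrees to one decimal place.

∠(j9.4 + 25) = arctan(9.4/25) = 20.61°
∠(j9.4 + 8.23) = arctan(9.4/8.23) = 48.80°
∠(j9.4 + 9.4) = arctan(9.4/9.4) = 45.00°
∠(j9.4 + 4630) = arctan(9.4/4630) = 0.12°
∠T(j9.4) = 20.61° − (48.80° + 45.00° + 0.12°) = -73.31°

-73.3 deg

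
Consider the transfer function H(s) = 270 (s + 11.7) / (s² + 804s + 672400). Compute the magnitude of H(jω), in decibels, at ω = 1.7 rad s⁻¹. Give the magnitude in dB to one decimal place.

-46.5 dB

|j1.7 + 11.7| = √(1.7² + 11.7²) = 11.82
|(j1.7)² + 804(j1.7) + 672400| = |6.724e+05 + j1366.8| = 6.724e+05
|H(j1.7)| = 270 × 11.82 / 6.724e+05 = 0.0047474
20 log₁₀(0.0047474) = -46.47 dB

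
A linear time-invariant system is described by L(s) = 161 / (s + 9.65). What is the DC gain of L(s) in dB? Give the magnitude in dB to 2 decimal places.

L(0) = 161 / 9.65 = 16.684
20 log₁₀(16.684) = 24.446 dB

24.45 dB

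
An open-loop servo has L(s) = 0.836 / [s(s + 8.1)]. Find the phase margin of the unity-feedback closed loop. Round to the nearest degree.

Gain crossover: |L(jω)| = 1 at ω ≈ 0.103 rad/s.
∠L(j0.103) = −90° − arctan(0.103/8.1) ≈ -90.73°
PM = 180° + (-90.73°) = 89.27°

89°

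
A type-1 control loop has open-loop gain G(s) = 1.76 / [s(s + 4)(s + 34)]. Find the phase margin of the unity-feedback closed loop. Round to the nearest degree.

Gain crossover: |G(jω)| = 1 at ω ≈ 0.0129 rad/sec.
∠G(j0.0129) = −90° − arctan(0.0129/4) − arctan(0.0129/34) ≈ -90.21°
PM = 180° + (-90.21°) = 89.79°

90°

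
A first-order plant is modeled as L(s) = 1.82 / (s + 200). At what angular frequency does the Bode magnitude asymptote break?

200 rad s⁻¹

The single real pole at s = −200 gives a corner at ω = 200 rad s⁻¹.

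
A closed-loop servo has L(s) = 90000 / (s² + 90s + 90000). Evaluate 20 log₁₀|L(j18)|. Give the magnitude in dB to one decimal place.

|(j18)² + 90(j18) + 90000| = |89676 + j1620| = 8.969e+04
|L(j18)| = 90000 / 8.969e+04 = 1.0034
20 log₁₀(1.0034) = 0.03 dB

0.0 dB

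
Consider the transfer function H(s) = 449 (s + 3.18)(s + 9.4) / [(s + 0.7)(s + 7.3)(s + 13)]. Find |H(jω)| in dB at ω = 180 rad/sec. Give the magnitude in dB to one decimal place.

|j180 + 3.18| = √(180² + 3.18²) = 180
|j180 + 9.4| = √(180² + 9.4²) = 180.2
|j180 + 0.7| = √(180² + 0.7²) = 180
|j180 + 7.3| = √(180² + 7.3²) = 180.1
|j180 + 13| = √(180² + 13²) = 180.5
|H(j180)| = 449 × 180 × 180.2 / (180 × 180.1 × 180.5) = 2.4897
20 log₁₀(2.4897) = 7.92 dB

7.9 dB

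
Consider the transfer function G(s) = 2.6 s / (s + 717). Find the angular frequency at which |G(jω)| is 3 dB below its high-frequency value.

717 rad/s

For a single-pole high-pass, the −3 dB point is at the pole: ω = 717 rad/s.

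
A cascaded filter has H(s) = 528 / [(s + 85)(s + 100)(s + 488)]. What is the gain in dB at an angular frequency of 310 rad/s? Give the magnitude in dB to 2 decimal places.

|j310 + 85| = √(310² + 85²) = 321.4
|j310 + 100| = √(310² + 100²) = 325.7
|j310 + 488| = √(310² + 488²) = 578.1
|H(j310)| = 528 / (321.4 × 325.7 × 578.1) = 8.7225e-06
20 log₁₀(8.7225e-06) = -101.187 dB

-101.19 dB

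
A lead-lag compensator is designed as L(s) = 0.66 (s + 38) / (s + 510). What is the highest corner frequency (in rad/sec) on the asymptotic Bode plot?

Break frequencies occur at each pole and zero magnitude: 38 rad/sec, 510 rad/sec.
The highest is 510 rad/sec.

510 rad/sec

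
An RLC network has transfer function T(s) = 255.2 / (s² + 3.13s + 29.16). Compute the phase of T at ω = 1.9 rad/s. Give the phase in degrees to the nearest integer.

∠[(j1.9)² + 3.13(j1.9) + 29.16] = ∠[25.55 + j5.947] = 13.10°
∠T(j1.9) = −13.10° = -13.10°

-13°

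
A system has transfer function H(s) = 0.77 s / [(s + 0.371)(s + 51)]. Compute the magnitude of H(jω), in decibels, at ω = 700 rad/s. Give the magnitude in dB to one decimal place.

-59.2 dB

|j700| = 700
|j700 + 0.371| = √(700² + 0.371²) = 700
|j700 + 51| = √(700² + 51²) = 701.9
|H(j700)| = 0.77 × 700 / (700 × 701.9) = 0.0010971
20 log₁₀(0.0010971) = -59.20 dB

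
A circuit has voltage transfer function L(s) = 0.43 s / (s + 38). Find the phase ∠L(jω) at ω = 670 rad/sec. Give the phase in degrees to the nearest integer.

3°

∠(j670) = 90.00°
∠(j670 + 38) = arctan(670/38) = 86.75°
∠L(j670) = 90.00° − 86.75° = 3.25°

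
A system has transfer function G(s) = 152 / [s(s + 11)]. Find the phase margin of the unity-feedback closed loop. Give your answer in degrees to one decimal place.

47.3°

Gain crossover: |G(jω)| = 1 at ω ≈ 10.2 rad/s.
∠G(j10.2) = −90° − arctan(10.2/11) ≈ -132.71°
PM = 180° + (-132.71°) = 47.29°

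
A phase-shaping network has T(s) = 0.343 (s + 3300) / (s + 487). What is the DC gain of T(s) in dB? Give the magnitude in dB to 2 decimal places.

T(0) = 0.343 × 3300 / 487 = 2.3242
20 log₁₀(2.3242) = 7.326 dB

7.33 dB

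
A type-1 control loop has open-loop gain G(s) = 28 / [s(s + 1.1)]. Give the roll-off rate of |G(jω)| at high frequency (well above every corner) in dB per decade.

With 0 zeros and 2 poles, the high-frequency asymptotic slope is 20 × (0 − 2) = -40 dB/decade.

-40 dB/decade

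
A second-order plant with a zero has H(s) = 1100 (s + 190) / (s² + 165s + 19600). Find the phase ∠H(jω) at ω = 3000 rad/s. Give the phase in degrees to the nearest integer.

∠(j3000 + 190) = arctan(3000/190) = 86.38°
∠[(j3000)² + 165(j3000) + 19600] = ∠[-8.9804e+06 + j4.95e+05] = 176.85°
∠H(j3000) = 86.38° − 176.85° = -90.47°

-90°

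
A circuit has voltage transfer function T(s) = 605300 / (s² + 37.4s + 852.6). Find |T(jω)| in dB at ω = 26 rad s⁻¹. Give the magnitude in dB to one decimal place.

55.7 dB

|(j26)² + 37.4(j26) + 852.6| = |176.6 + j972.4| = 988.3
|T(j26)| = 605300 / 988.3 = 612.46
20 log₁₀(612.46) = 55.74 dB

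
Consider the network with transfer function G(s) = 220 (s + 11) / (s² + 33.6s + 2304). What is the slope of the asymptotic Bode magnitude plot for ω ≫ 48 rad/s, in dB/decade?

-20 dB/decade

With 1 zero and 2 poles, the high-frequency asymptotic slope is 20 × (1 − 2) = -20 dB/decade.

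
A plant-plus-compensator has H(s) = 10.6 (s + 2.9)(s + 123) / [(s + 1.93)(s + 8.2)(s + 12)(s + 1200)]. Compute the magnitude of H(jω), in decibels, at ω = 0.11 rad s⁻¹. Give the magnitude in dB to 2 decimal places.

-35.61 dB

|j0.11 + 2.9| = √(0.11² + 2.9²) = 2.902
|j0.11 + 123| = √(0.11² + 123²) = 123
|j0.11 + 1.93| = √(0.11² + 1.93²) = 1.933
|j0.11 + 8.2| = √(0.11² + 8.2²) = 8.201
|j0.11 + 12| = √(0.11² + 12²) = 12
|j0.11 + 1200| = √(0.11² + 1200²) = 1200
|H(j0.11)| = 10.6 × 2.902 × 123 / (1.933 × 8.201 × 12 × 1200) = 0.016574
20 log₁₀(0.016574) = -35.611 dB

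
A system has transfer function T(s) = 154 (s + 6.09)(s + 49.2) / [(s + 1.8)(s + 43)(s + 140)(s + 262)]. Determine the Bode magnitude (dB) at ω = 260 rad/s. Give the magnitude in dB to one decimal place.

-57.0 dB

|j260 + 6.09| = √(260² + 6.09²) = 260.1
|j260 + 49.2| = √(260² + 49.2²) = 264.6
|j260 + 1.8| = √(260² + 1.8²) = 260
|j260 + 43| = √(260² + 43²) = 263.5
|j260 + 140| = √(260² + 140²) = 295.3
|j260 + 262| = √(260² + 262²) = 369.1
|T(j260)| = 154 × 260.1 × 264.6 / (260 × 263.5 × 295.3 × 369.1) = 0.001419
20 log₁₀(0.001419) = -56.96 dB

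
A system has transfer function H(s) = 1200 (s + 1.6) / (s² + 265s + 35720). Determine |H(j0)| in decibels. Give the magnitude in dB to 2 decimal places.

H(0) = 1200 × 1.6 / 35720 = 0.053751
20 log₁₀(0.053751) = -25.392 dB

-25.39 dB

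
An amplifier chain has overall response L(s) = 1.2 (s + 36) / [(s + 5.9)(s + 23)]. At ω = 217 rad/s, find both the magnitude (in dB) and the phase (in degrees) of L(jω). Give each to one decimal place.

|L| = -45.1 dB, ∠L = -91.8°

|j217 + 36| = √(217² + 36²) = 220
|j217 + 5.9| = √(217² + 5.9²) = 217.1
|j217 + 23| = √(217² + 23²) = 218.2
|L(j217)| = 1.2 × 220 / (217.1 × 218.2) = 0.0055723
20 log₁₀(0.0055723) = -45.08 dB
∠(j217 + 36) = arctan(217/36) = 80.58°
∠(j217 + 5.9) = arctan(217/5.9) = 88.44°
∠(j217 + 23) = arctan(217/23) = 83.95°
∠L(j217) = 80.58° − (88.44° + 83.95°) = -91.81°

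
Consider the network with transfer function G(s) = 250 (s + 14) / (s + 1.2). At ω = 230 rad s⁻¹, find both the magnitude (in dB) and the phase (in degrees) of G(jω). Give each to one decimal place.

|G| = 48.0 dB, ∠G = -3.2°

|j230 + 14| = √(230² + 14²) = 230.4
|j230 + 1.2| = √(230² + 1.2²) = 230
|G(j230)| = 250 × 230.4 / 230 = 250.46
20 log₁₀(250.46) = 47.97 dB
∠(j230 + 14) = arctan(230/14) = 86.52°
∠(j230 + 1.2) = arctan(230/1.2) = 89.70°
∠G(j230) = 86.52° − 89.70° = -3.18°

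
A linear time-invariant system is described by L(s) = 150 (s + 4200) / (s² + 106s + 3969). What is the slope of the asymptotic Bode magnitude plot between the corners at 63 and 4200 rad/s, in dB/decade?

In this band the factors already past their corner are: complex pole pair at ωₙ ≈ 63; net slope = -40 dB/decade.

-40 dB/decade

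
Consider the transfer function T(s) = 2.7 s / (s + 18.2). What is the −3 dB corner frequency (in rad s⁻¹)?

18.2 rad s⁻¹

For a single-pole high-pass, the −3 dB point is at the pole: ω = 18.2 rad s⁻¹.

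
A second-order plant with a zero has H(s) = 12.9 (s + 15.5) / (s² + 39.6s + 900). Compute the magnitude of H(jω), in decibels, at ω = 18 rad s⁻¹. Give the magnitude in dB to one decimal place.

|j18 + 15.5| = √(18² + 15.5²) = 23.75
|(j18)² + 39.6(j18) + 900| = |576 + j712.8| = 916.4
|H(j18)| = 12.9 × 23.75 / 916.4 = 0.33437
20 log₁₀(0.33437) = -9.52 dB

-9.5 dB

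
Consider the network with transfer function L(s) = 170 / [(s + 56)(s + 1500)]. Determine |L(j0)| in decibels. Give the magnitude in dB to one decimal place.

L(0) = 170 / (56 × 1500) = 0.0020238
20 log₁₀(0.0020238) = -53.88 dB

-53.9 dB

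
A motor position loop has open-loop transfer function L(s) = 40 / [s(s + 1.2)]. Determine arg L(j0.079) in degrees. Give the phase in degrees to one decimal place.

-93.8°

∠(j0.079 + 1.2) = arctan(0.079/1.2) = 3.77°
∠(j0.079) = 90.00°
∠L(j0.079) = − (3.77° + 90.00°) = -93.77°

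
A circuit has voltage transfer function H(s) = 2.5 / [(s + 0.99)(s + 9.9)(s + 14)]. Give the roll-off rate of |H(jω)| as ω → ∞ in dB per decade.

With 0 zeros and 3 poles, the high-frequency asymptotic slope is 20 × (0 − 3) = -60 dB/decade.

-60 dB/decade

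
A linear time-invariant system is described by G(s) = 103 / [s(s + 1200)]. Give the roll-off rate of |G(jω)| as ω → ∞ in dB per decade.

-40 dB/decade

With 0 zeros and 2 poles, the high-frequency asymptotic slope is 20 × (0 − 2) = -40 dB/decade.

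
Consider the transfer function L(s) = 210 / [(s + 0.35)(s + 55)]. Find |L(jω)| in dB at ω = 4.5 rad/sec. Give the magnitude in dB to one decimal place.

|j4.5 + 0.35| = √(4.5² + 0.35²) = 4.514
|j4.5 + 55| = √(4.5² + 55²) = 55.18
|L(j4.5)| = 210 / (4.514 × 55.18) = 0.84311
20 log₁₀(0.84311) = -1.48 dB

-1.5 dB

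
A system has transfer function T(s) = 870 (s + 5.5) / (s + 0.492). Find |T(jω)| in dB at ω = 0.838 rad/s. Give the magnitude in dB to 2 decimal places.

73.95 dB

|j0.838 + 5.5| = √(0.838² + 5.5²) = 5.563
|j0.838 + 0.492| = √(0.838² + 0.492²) = 0.9718
|T(j0.838)| = 870 × 5.563 / 0.9718 = 4980.9
20 log₁₀(4980.9) = 73.946 dB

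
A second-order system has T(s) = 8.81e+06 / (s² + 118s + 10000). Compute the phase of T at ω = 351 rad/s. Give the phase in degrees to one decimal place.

-159.9°

∠[(j351)² + 118(j351) + 10000] = ∠[-1.132e+05 + j41418] = 159.90°
∠T(j351) = −159.90° = -159.90°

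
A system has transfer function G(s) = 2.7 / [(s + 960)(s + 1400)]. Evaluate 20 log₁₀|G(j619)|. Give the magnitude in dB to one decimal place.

|j619 + 960| = √(619² + 960²) = 1142
|j619 + 1400| = √(619² + 1400²) = 1531
|G(j619)| = 2.7 / (1142 × 1531) = 1.5442e-06
20 log₁₀(1.5442e-06) = -116.23 dB

-116.2 dB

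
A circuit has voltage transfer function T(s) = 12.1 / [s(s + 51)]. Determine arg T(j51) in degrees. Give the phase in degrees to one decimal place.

-135.0 deg

∠(j51 + 51) = arctan(51/51) = 45.00°
∠(j51) = 90.00°
∠T(j51) = − (45.00° + 90.00°) = -135.00°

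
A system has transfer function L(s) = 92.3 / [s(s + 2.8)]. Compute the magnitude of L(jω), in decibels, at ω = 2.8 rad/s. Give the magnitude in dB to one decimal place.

|j2.8 + 2.8| = √(2.8² + 2.8²) = 3.96
|j2.8| = 2.8
|L(j2.8)| = 92.3 / (3.96 × 2.8) = 8.3247
20 log₁₀(8.3247) = 18.41 dB

18.4 dB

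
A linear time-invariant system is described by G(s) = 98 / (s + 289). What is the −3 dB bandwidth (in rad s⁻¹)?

For a single-pole low-pass, the −3 dB point is at the pole: ω = 289 rad s⁻¹.

289 rad s⁻¹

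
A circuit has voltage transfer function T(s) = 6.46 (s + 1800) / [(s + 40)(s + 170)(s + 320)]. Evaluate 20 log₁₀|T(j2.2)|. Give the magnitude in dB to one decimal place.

-45.5 dB

|j2.2 + 1800| = √(2.2² + 1800²) = 1800
|j2.2 + 40| = √(2.2² + 40²) = 40.06
|j2.2 + 170| = √(2.2² + 170²) = 170
|j2.2 + 320| = √(2.2² + 320²) = 320
|T(j2.2)| = 6.46 × 1800 / (40.06 × 170 × 320) = 0.0053351
20 log₁₀(0.0053351) = -45.46 dB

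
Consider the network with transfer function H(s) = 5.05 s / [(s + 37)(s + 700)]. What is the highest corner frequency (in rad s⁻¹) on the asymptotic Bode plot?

Break frequencies occur at each pole and zero magnitude: 37 rad s⁻¹, 700 rad s⁻¹.
The highest is 700 rad s⁻¹.

700 rad s⁻¹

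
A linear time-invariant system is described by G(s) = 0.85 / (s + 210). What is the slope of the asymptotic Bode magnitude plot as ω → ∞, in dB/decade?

-20 dB/decade

With 0 zeros and 1 pole, the high-frequency asymptotic slope is 20 × (0 − 1) = -20 dB/decade.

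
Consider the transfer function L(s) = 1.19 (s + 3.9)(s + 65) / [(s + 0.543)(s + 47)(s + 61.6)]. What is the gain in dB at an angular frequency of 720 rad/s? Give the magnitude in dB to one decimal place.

|j720 + 3.9| = √(720² + 3.9²) = 720
|j720 + 65| = √(720² + 65²) = 722.9
|j720 + 0.543| = √(720² + 0.543²) = 720
|j720 + 47| = √(720² + 47²) = 721.5
|j720 + 61.6| = √(720² + 61.6²) = 722.6
|L(j720)| = 1.19 × 720 × 722.9 / (720 × 721.5 × 722.6) = 0.00165
20 log₁₀(0.00165) = -55.65 dB

-55.7 dB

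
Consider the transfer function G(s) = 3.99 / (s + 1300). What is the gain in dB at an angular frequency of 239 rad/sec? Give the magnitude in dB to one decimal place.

|j239 + 1300| = √(239² + 1300²) = 1322
|G(j239)| = 3.99 / 1322 = 0.0030186
20 log₁₀(0.0030186) = -50.40 dB

-50.4 dB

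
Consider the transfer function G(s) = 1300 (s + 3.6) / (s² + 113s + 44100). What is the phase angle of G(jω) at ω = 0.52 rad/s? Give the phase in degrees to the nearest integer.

8°

∠(j0.52 + 3.6) = arctan(0.52/3.6) = 8.22°
∠[(j0.52)² + 113(j0.52) + 44100] = ∠[44100 + j58.76] = 0.08°
∠G(j0.52) = 8.22° − 0.08° = 8.14°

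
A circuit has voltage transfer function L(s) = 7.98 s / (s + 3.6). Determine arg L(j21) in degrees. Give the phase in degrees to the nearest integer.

∠(j21) = 90.00°
∠(j21 + 3.6) = arctan(21/3.6) = 80.27°
∠L(j21) = 90.00° − 80.27° = 9.73°

10 deg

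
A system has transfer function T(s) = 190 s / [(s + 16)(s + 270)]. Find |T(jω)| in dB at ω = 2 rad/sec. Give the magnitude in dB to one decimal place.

-21.2 dB

|j2| = 2
|j2 + 16| = √(2² + 16²) = 16.12
|j2 + 270| = √(2² + 270²) = 270
|T(j2)| = 190 × 2 / (16.12 × 270) = 0.087281
20 log₁₀(0.087281) = -21.18 dB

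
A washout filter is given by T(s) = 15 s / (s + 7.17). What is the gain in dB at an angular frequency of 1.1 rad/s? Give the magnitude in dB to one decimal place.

7.1 dB

|j1.1| = 1.1
|j1.1 + 7.17| = √(1.1² + 7.17²) = 7.254
|T(j1.1)| = 15 × 1.1 / 7.254 = 2.2746
20 log₁₀(2.2746) = 7.14 dB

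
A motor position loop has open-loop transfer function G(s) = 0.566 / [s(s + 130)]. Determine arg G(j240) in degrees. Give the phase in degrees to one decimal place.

∠(j240 + 130) = arctan(240/130) = 61.56°
∠(j240) = 90.00°
∠G(j240) = − (61.56° + 90.00°) = -151.56°

-151.6°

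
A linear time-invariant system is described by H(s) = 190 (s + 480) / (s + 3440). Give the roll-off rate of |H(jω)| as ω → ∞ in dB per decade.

With 1 zero and 1 pole, the high-frequency asymptotic slope is 20 × (1 − 1) = 0 dB/decade.

0 dB/decade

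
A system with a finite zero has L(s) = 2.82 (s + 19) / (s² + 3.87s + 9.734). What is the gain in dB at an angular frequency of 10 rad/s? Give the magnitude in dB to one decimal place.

|j10 + 19| = √(10² + 19²) = 21.47
|(j10)² + 3.87(j10) + 9.734| = |-90.266 + j38.7| = 98.21
|L(j10)| = 2.82 × 21.47 / 98.21 = 0.6165
20 log₁₀(0.6165) = -4.20 dB

-4.2 dB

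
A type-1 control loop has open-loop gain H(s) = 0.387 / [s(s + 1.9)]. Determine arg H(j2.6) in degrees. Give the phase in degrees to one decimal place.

∠(j2.6 + 1.9) = arctan(2.6/1.9) = 53.84°
∠(j2.6) = 90.00°
∠H(j2.6) = − (53.84° + 90.00°) = -143.84°

-143.8 deg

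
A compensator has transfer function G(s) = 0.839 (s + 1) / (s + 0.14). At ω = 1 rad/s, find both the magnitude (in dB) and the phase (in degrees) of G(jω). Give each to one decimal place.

|j1 + 1| = √(1² + 1²) = 1.414
|j1 + 0.14| = √(1² + 0.14²) = 1.01
|G(j1)| = 0.839 × 1.414 / 1.01 = 1.1751
20 log₁₀(1.1751) = 1.40 dB
∠(j1 + 1) = arctan(1/1) = 45.00°
∠(j1 + 0.14) = arctan(1/0.14) = 82.03°
∠G(j1) = 45.00° − 82.03° = -37.03°

|G| = 1.4 dB, ∠G = -37.0°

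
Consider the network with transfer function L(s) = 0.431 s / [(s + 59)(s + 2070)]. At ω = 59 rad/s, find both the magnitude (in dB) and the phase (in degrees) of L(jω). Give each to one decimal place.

|L| = -76.6 dB, ∠L = 43.4 deg

|j59| = 59
|j59 + 59| = √(59² + 59²) = 83.44
|j59 + 2070| = √(59² + 2070²) = 2071
|L(j59)| = 0.431 × 59 / (83.44 × 2071) = 0.00014717
20 log₁₀(0.00014717) = -76.64 dB
∠(j59) = 90.00°
∠(j59 + 59) = arctan(59/59) = 45.00°
∠(j59 + 2070) = arctan(59/2070) = 1.63°
∠L(j59) = 90.00° − (45.00° + 1.63°) = 43.37°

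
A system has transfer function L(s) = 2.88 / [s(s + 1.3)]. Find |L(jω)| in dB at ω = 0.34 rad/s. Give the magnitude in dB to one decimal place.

16.0 dB

|j0.34 + 1.3| = √(0.34² + 1.3²) = 1.344
|j0.34| = 0.34
|L(j0.34)| = 2.88 / (1.344 × 0.34) = 6.3038
20 log₁₀(6.3038) = 15.99 dB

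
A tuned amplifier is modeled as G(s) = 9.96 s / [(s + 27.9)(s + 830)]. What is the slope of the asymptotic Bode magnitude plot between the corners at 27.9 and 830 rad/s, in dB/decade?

In this band the factors already past their corner are: 1 differentiator zero, pole at 27.9; net slope = 0 dB/decade.

0 dB/decade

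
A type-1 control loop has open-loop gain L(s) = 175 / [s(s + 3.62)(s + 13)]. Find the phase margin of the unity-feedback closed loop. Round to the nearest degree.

39 deg

Gain crossover: |L(jω)| = 1 at ω ≈ 2.85 rad/s.
∠L(j2.85) = −90° − arctan(2.85/3.62) − arctan(2.85/13) ≈ -140.62°
PM = 180° + (-140.62°) = 39.38°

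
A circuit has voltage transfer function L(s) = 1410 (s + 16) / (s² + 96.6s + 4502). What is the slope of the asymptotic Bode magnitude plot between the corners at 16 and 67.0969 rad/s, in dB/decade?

In this band the factors already past their corner are: zero at 16; net slope = 20 dB/decade.

20 dB/decade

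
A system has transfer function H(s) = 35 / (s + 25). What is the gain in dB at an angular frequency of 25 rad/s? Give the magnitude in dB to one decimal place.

-0.1 dB

|j25 + 25| = √(25² + 25²) = 35.36
|H(j25)| = 35 / 35.36 = 0.98995
20 log₁₀(0.98995) = -0.09 dB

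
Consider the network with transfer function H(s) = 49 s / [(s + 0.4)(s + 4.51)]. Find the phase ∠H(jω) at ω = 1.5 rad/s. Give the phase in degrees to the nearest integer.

∠(j1.5) = 90.00°
∠(j1.5 + 0.4) = arctan(1.5/0.4) = 75.07°
∠(j1.5 + 4.51) = arctan(1.5/4.51) = 18.40°
∠H(j1.5) = 90.00° − (75.07° + 18.40°) = -3.47°

-3°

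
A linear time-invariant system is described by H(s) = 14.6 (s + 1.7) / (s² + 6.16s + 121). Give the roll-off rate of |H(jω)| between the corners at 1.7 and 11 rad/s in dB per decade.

20 dB/decade

In this band the factors already past their corner are: zero at 1.7; net slope = 20 dB/decade.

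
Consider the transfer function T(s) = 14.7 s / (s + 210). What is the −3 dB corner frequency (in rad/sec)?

For a single-pole high-pass, the −3 dB point is at the pole: ω = 210 rad/sec.

210 rad/sec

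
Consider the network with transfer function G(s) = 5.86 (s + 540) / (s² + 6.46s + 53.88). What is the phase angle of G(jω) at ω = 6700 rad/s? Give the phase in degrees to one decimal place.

-94.6 deg

∠(j6700 + 540) = arctan(6700/540) = 85.39°
∠[(j6700)² + 6.46(j6700) + 53.88] = ∠[-4.489e+07 + j43282] = 179.94°
∠G(j6700) = 85.39° − 179.94° = -94.55°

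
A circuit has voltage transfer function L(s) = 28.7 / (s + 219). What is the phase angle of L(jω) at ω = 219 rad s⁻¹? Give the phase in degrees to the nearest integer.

-45°

∠(j219 + 219) = arctan(219/219) = 45.00°
∠L(j219) = −45.00° = -45.00°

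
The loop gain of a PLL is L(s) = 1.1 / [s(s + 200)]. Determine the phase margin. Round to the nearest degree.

90°

Gain crossover: |L(jω)| = 1 at ω ≈ 0.0055 rad/s.
∠L(j0.0055) = −90° − arctan(0.0055/200) ≈ -90.00°
PM = 180° + (-90.00°) = 90.00°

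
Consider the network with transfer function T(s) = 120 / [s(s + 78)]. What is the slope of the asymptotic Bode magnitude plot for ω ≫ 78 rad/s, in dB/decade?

-40 dB/decade

With 0 zeros and 2 poles, the high-frequency asymptotic slope is 20 × (0 − 2) = -40 dB/decade.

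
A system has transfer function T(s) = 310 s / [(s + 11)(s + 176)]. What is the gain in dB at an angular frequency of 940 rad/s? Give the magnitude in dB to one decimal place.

|j940| = 940
|j940 + 11| = √(940² + 11²) = 940.1
|j940 + 176| = √(940² + 176²) = 956.3
|T(j940)| = 310 × 940 / (940.1 × 956.3) = 0.32413
20 log₁₀(0.32413) = -9.79 dB

-9.8 dB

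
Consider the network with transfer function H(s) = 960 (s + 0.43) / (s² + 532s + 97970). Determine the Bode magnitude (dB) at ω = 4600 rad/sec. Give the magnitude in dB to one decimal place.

-13.6 dB

|j4600 + 0.43| = √(4600² + 0.43²) = 4600
|(j4600)² + 532(j4600) + 97970| = |-2.1062e+07 + j2.4472e+06| = 2.12e+07
|H(j4600)| = 960 × 4600 / 2.12e+07 = 0.20827
20 log₁₀(0.20827) = -13.63 dB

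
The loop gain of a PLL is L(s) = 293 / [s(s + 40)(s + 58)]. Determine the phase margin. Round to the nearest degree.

Gain crossover: |L(jω)| = 1 at ω ≈ 0.126 rad/s.
∠L(j0.126) = −90° − arctan(0.126/40) − arctan(0.126/58) ≈ -90.31°
PM = 180° + (-90.31°) = 89.69°

90°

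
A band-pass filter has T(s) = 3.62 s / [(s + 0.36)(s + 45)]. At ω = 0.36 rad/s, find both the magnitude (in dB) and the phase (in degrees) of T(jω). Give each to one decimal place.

|T| = -24.9 dB, ∠T = 44.5°

|j0.36| = 0.36
|j0.36 + 0.36| = √(0.36² + 0.36²) = 0.5091
|j0.36 + 45| = √(0.36² + 45²) = 45
|T(j0.36)| = 3.62 × 0.36 / (0.5091 × 45) = 0.056881
20 log₁₀(0.056881) = -24.90 dB
∠(j0.36) = 90.00°
∠(j0.36 + 0.36) = arctan(0.36/0.36) = 45.00°
∠(j0.36 + 45) = arctan(0.36/45) = 0.46°
∠T(j0.36) = 90.00° − (45.00° + 0.46°) = 44.54°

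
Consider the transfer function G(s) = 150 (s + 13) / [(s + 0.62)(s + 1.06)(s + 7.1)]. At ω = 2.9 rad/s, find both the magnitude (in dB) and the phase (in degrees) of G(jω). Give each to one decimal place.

|G| = 29.1 dB, ∠G = -157.5°

|j2.9 + 13| = √(2.9² + 13²) = 13.32
|j2.9 + 0.62| = √(2.9² + 0.62²) = 2.966
|j2.9 + 1.06| = √(2.9² + 1.06²) = 3.088
|j2.9 + 7.1| = √(2.9² + 7.1²) = 7.669
|G(j2.9)| = 150 × 13.32 / (2.966 × 3.088 × 7.669) = 28.45
20 log₁₀(28.45) = 29.08 dB
∠(j2.9 + 13) = arctan(2.9/13) = 12.58°
∠(j2.9 + 0.62) = arctan(2.9/0.62) = 77.93°
∠(j2.9 + 1.06) = arctan(2.9/1.06) = 69.92°
∠(j2.9 + 7.1) = arctan(2.9/7.1) = 22.22°
∠G(j2.9) = 12.58° − (77.93° + 69.92° + 22.22°) = -157.50°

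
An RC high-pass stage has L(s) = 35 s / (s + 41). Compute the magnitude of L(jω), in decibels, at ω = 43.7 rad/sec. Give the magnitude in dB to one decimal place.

|j43.7| = 43.7
|j43.7 + 41| = √(43.7² + 41²) = 59.92
|L(j43.7)| = 35 × 43.7 / 59.92 = 25.525
20 log₁₀(25.525) = 28.14 dB

28.1 dB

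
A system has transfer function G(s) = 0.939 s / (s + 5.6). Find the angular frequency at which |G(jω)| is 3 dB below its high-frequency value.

For a single-pole high-pass, the −3 dB point is at the pole: ω = 5.6 rad/s.

5.6 rad/s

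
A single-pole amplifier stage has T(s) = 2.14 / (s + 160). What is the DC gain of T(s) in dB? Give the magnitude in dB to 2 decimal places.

T(0) = 2.14 / 160 = 0.013375
20 log₁₀(0.013375) = -37.474 dB

-37.47 dB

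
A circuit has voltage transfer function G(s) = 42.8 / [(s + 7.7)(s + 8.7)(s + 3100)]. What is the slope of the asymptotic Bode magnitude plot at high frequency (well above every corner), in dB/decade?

-60 dB/decade

With 0 zeros and 3 poles, the high-frequency asymptotic slope is 20 × (0 − 3) = -60 dB/decade.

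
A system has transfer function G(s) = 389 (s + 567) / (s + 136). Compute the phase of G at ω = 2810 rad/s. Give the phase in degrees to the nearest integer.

∠(j2810 + 567) = arctan(2810/567) = 78.59°
∠(j2810 + 136) = arctan(2810/136) = 87.23°
∠G(j2810) = 78.59° − 87.23° = -8.64°

-9°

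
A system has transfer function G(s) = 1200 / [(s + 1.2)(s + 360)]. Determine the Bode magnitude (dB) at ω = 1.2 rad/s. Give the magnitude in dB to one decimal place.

|j1.2 + 1.2| = √(1.2² + 1.2²) = 1.697
|j1.2 + 360| = √(1.2² + 360²) = 360
|G(j1.2)| = 1200 / (1.697 × 360) = 1.9642
20 log₁₀(1.9642) = 5.86 dB

5.9 dB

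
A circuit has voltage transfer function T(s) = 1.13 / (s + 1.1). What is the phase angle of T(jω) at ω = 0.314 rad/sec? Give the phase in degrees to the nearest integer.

∠(j0.314 + 1.1) = arctan(0.314/1.1) = 15.93°
∠T(j0.314) = −15.93° = -15.93°

-16°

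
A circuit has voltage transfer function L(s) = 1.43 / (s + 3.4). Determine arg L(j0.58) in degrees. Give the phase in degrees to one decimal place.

∠(j0.58 + 3.4) = arctan(0.58/3.4) = 9.68°
∠L(j0.58) = −9.68° = -9.68°

-9.7 deg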